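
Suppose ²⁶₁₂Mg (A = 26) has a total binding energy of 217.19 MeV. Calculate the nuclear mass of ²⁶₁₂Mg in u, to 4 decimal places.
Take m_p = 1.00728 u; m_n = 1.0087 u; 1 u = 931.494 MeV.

Mass defect = 217.19 MeV / (931.494 MeV/u) = 0.233163 u
Constituent mass = 12(1.00728) + 14(1.0087) = 26.20916 u
Nuclear mass = 26.20916 − 0.233163 = 25.975997 u ≈ 25.9760 u (to 4 decimal places)

25.9760 u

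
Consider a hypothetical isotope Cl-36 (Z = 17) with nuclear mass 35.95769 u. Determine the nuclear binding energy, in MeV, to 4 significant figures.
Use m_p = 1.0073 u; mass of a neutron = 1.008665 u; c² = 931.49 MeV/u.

Z = 17, so N = A − Z = 36 − 17 = 19.
Total constituent mass: 17 × 1.0073 + 19 × 1.008665 = 36.288735 u
The mass defect is 36.288735 − 35.95769 = 0.331045 u.
Converting to energy: 0.331045 u × 931.49 MeV/u = 308.365 MeV

308.4 MeV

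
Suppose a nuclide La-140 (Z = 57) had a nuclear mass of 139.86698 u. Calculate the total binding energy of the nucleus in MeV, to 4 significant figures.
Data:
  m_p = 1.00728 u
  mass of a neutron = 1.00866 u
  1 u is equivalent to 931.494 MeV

1180 MeV

With 57 protons and 83 neutrons (A = 140):
Mass of separated nucleons = 57(1.00728) + 83(1.00866) = 57.41496 + 83.71878 = 141.13374 u
Δm = 141.13374 − 139.86698 = 1.26676 u
E_B = 1.26676 × 931.494 = 1179.98 MeV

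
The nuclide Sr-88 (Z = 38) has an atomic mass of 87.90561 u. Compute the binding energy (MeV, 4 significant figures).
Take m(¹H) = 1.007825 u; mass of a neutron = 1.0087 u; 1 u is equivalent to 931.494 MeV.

Mass of separated nucleons = 38(1.007825) + 50(1.0087) = 38.297350 + 50.4350 = 88.732350 u
Mass defect Δm = 88.732350 − 87.90561 = 0.826740 u
Converting to energy: 0.826740 u × 931.494 MeV/u = 770.103 MeV

770.1 MeV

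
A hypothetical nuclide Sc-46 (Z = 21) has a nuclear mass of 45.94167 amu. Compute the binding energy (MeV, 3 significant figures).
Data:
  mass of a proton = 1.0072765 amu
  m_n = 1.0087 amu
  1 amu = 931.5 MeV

Z = 21, so N = A − Z = 46 − 21 = 25.
Total constituent mass: 21 × 1.0072765 + 25 × 1.0087 = 46.3703065 amu
The mass defect is 46.3703065 − 45.94167 = 0.4286365 amu.
Converting to energy: 0.4286365 amu × 931.5 MeV/amu = 399.275 MeV

399 MeV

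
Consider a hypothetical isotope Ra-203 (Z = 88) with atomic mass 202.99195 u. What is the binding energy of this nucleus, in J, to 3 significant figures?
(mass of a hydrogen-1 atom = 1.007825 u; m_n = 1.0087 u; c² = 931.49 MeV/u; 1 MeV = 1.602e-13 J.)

2.53e-10 J

The nucleus contains 88 protons and 203 − 88 = 115 neutrons.
Σm = 88·m(¹H) + 115·m_n = 88.688600 + 116.0005 = 204.689100 u
The mass defect is 204.689100 − 202.99195 = 1.697150 u.
Converting to energy: 1.697150 u × 931.49 MeV/u = 1580.88 MeV
In joules: 1580.88 MeV × 1.602e-13 J/MeV = 2.5326e-10 J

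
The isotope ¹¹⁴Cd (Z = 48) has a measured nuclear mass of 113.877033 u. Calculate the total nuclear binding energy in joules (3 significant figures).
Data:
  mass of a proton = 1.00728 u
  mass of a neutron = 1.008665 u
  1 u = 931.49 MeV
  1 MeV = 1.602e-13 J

1.56e-10 J

With 48 protons and 66 neutrons (A = 114):
Mass of separated nucleons = 48(1.00728) + 66(1.008665) = 48.34944 + 66.571890 = 114.921330 u
Δm = 114.921330 − 113.877033 = 1.044297 u
Converting to energy: 1.044297 u × 931.49 MeV/u = 972.752 MeV
In joules: 972.752 MeV × 1.602e-13 J/MeV = 1.5583e-10 J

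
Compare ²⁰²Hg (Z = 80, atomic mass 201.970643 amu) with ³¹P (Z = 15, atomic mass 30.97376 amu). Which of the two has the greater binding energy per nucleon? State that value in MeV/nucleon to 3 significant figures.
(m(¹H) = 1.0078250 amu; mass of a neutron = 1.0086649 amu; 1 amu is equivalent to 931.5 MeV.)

³¹P; 8.48 MeV/nucleon

²⁰²Hg: Σm = 80(1.0078250) + 122(1.0086649) = 203.6831178 amu; Δm = 1.7124748 amu; E_B = 1595.2 MeV; E_B/A = 7.897 MeV
³¹P: Σm = 15(1.0078250) + 16(1.0086649) = 31.2560134 amu; Δm = 0.2822534 amu; E_B = 262.92 MeV; E_B/A = 8.481 MeV
³¹P has the higher binding energy per nucleon, so it is the more tightly bound nucleus.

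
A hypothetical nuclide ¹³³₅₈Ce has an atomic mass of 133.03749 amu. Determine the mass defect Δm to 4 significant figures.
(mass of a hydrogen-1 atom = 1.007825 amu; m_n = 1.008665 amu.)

1.066 amu

Mass of separated nucleons = 58(1.007825) + 75(1.008665) = 58.453850 + 75.649875 = 134.103725 amu
Δm = 134.103725 − 133.03749 = 1.066235 amu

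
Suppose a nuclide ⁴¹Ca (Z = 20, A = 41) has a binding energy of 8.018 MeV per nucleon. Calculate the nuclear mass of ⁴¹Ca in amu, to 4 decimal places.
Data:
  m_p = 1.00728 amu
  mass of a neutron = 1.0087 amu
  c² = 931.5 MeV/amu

Total binding energy = 41 × 8.018 = 328.738 MeV
Mass defect = 328.738 MeV / (931.5 MeV/amu) = 0.352913 amu
Constituent mass = 20(1.00728) + 21(1.0087) = 41.32830 amu
Nuclear mass = 41.32830 − 0.352913 = 40.975387 amu ≈ 40.9754 amu (to 4 decimal places)

40.9754 amu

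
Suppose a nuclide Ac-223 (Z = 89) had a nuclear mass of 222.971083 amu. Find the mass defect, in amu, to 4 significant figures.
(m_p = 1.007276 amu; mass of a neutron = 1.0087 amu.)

Mass of separated nucleons = 89(1.007276) + 134(1.0087) = 89.647564 + 135.1658 = 224.813364 amu
The mass defect is 224.813364 − 222.971083 = 1.842281 amu.

1.842 amu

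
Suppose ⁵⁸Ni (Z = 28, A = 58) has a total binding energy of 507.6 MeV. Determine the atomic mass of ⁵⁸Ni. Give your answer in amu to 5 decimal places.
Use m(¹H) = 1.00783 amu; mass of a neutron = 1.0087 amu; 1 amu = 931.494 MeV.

Mass defect = 507.6 MeV / (931.494 MeV/amu) = 0.5449310 amu
Constituent mass = 28(1.00783) + 30(1.0087) = 58.48024 amu
Atomic mass = 58.48024 − 0.5449310 = 57.9353090 amu ≈ 57.93531 amu (to 5 decimal places)

57.93531 amu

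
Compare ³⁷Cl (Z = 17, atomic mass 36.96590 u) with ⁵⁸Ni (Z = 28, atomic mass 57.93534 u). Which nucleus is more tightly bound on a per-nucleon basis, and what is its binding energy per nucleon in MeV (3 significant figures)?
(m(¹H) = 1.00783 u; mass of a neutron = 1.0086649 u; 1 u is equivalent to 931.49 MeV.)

³⁷Cl: Σm = 17(1.00783) + 20(1.0086649) = 37.3064080 u; Δm = 0.3405080 u; E_B = 317.18 MeV; E_B/A = 8.572 MeV
⁵⁸Ni: Σm = 28(1.00783) + 30(1.0086649) = 58.4791870 u; Δm = 0.5438470 u; E_B = 506.59 MeV; E_B/A = 8.734 MeV
⁵⁸Ni has the higher binding energy per nucleon, so it is the more tightly bound nucleus.

⁵⁸Ni; 8.73 MeV/nucleon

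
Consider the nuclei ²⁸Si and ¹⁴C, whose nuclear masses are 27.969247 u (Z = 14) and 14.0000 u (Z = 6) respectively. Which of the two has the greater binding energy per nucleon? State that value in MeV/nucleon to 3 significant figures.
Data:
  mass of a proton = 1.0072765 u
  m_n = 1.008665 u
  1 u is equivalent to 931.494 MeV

²⁸Si: Σm = 14(1.0072765) + 14(1.008665) = 28.2231810 u; Δm = 0.2539340 u; E_B = 236.54 MeV; E_B/A = 8.448 MeV
¹⁴C: Σm = 6(1.0072765) + 8(1.008665) = 14.1129790 u; Δm = 0.1129790 u; E_B = 105.24 MeV; E_B/A = 7.517 MeV
²⁸Si has the higher binding energy per nucleon, so it is the more tightly bound nucleus.

²⁸Si; 8.45 MeV/nucleon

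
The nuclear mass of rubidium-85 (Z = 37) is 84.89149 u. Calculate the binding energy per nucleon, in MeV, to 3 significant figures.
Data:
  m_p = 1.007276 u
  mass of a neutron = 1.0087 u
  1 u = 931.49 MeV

8.72 MeV/nucleon

Z = 37, so N = A − Z = 85 − 37 = 48.
Mass of separated nucleons = 37(1.007276) + 48(1.0087) = 37.269212 + 48.4176 = 85.686812 u
Mass defect Δm = 85.686812 − 84.89149 = 0.795322 u
Binding energy = Δm·c² = 0.795322 × 931.49 MeV/u = 740.834 MeV
Dividing by A = 85 gives 8.716 MeV per nucleon.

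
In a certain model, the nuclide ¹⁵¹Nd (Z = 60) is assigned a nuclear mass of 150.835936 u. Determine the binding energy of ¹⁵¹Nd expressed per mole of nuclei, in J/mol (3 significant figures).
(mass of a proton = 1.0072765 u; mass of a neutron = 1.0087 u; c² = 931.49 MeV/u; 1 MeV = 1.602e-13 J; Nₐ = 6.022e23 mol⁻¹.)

1.25e+14 J/mol

Z = 60, so N = A − Z = 151 − 60 = 91.
Total constituent mass: 60 × 1.0072765 + 91 × 1.0087 = 152.2282900 u
The mass defect is 152.2282900 − 150.835936 = 1.3923540 u.
Binding energy = Δm·c² = 1.3923540 × 931.49 MeV/u = 1296.96 MeV
Per nucleus in joules: 1296.96 MeV × 1.602e-13 J/MeV = 2.0777e-10 J
Per mole: 2.0777e-10 J × 6.022e23 mol⁻¹ = 1.2512e+14 J/mol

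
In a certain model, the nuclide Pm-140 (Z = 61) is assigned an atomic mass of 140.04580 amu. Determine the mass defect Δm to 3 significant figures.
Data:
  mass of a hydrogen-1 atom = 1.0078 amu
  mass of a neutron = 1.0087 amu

1.12 amu

With 61 protons and 79 neutrons (A = 140):
Σm = 61·m(¹H) + 79·m_n = 61.4758 + 79.6873 = 141.1631 amu
Δm = 141.1631 − 140.04580 = 1.11730 amu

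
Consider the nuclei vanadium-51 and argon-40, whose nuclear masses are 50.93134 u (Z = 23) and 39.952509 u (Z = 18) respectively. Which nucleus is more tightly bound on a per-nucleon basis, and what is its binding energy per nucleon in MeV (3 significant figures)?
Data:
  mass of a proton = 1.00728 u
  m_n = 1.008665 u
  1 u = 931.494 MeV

vanadium-51; 8.74 MeV/nucleon

vanadium-51: Σm = 23(1.00728) + 28(1.008665) = 51.410060 u; Δm = 0.478720 u; E_B = 445.92 MeV; E_B/A = 8.744 MeV
argon-40: Σm = 18(1.00728) + 22(1.008665) = 40.321670 u; Δm = 0.369161 u; E_B = 343.87 MeV; E_B/A = 8.597 MeV
vanadium-51 has the higher binding energy per nucleon, so it is the more tightly bound nucleus.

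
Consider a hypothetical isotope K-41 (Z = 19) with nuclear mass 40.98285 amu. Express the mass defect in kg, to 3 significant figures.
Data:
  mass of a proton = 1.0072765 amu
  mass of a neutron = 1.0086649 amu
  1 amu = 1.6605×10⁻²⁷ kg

5.75e-28 kg

Σm = 19·m_p + 22·m_n = 19.1382535 + 22.1906278 = 41.3288813 amu
Δm = 41.3288813 − 40.98285 = 0.3460313 amu
In SI units: 0.3460313 amu × 1.6605×10⁻²⁷ kg/amu = 5.7458e-28 kg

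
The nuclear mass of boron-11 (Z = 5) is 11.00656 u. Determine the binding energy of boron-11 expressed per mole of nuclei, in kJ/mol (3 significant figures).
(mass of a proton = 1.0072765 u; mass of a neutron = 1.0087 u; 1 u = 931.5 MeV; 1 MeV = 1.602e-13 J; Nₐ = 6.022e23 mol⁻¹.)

7.37e+09 kJ/mol

Total constituent mass: 5 × 1.0072765 + 6 × 1.0087 = 11.0885825 u
Mass defect Δm = 11.0885825 − 11.00656 = 0.0820225 u
Converting to energy: 0.0820225 u × 931.5 MeV/u = 76.4040 MeV
Per nucleus in joules: 76.4040 MeV × 1.602e-13 J/MeV = 1.2240e-11 J
Per mole: 1.2240e-11 J × 6.022e23 mol⁻¹ = 7.3709e+12 J/mol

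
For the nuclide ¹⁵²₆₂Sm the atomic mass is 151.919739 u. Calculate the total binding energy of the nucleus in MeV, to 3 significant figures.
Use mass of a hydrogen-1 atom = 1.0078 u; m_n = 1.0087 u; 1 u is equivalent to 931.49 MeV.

1250 MeV

Total constituent mass: 62 × 1.0078 + 90 × 1.0087 = 153.2666 u
Mass defect Δm = 153.2666 − 151.919739 = 1.346861 u
E_B = 1.346861 × 931.49 = 1254.59 MeV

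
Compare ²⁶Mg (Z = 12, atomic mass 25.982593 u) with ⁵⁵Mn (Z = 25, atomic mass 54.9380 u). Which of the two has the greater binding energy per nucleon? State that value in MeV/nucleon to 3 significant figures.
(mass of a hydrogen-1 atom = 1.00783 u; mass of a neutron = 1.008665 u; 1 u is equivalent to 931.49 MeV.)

²⁶Mg: Σm = 12(1.00783) + 14(1.008665) = 26.215270 u; Δm = 0.232677 u; E_B = 216.74 MeV; E_B/A = 8.336 MeV
⁵⁵Mn: Σm = 25(1.00783) + 30(1.008665) = 55.455700 u; Δm = 0.517700 u; E_B = 482.23 MeV; E_B/A = 8.768 MeV
⁵⁵Mn has the higher binding energy per nucleon, so it is the more tightly bound nucleus.

⁵⁵Mn; 8.77 MeV/nucleon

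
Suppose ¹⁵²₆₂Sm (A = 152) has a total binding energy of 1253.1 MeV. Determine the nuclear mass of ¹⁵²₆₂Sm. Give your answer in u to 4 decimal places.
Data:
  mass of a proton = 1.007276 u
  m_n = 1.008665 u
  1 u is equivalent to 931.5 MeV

151.8857 u

Mass defect = 1253.1 MeV / (931.5 MeV/u) = 1.345250 u
Constituent mass = 62(1.007276) + 90(1.008665) = 153.230962 u
Nuclear mass = 153.230962 − 1.345250 = 151.885712 u ≈ 151.8857 u (to 4 decimal places)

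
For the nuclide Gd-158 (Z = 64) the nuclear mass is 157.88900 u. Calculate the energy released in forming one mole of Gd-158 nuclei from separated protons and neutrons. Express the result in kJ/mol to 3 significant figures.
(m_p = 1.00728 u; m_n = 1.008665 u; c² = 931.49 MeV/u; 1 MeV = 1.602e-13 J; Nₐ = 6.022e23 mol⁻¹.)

1.25e+11 kJ/mol

Mass of separated nucleons = 64(1.00728) + 94(1.008665) = 64.46592 + 94.814510 = 159.280430 u
Mass defect Δm = 159.280430 − 157.88900 = 1.391430 u
Binding energy = Δm·c² = 1.391430 × 931.49 MeV/u = 1296.10 MeV
Per nucleus in joules: 1296.10 MeV × 1.602e-13 J/MeV = 2.0764e-10 J
Per mole: 2.0764e-10 J × 6.022e23 mol⁻¹ = 1.2504e+14 J/mol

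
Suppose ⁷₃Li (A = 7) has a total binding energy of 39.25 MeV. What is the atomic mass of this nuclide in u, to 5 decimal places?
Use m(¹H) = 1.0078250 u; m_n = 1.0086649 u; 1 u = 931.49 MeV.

7.01600 u

Mass defect = 39.25 MeV / (931.49 MeV/u) = 0.0421368 u
Constituent mass = 3(1.0078250) + 4(1.0086649) = 7.0581346 u
Atomic mass = 7.0581346 − 0.0421368 = 7.0159978 u ≈ 7.01600 u (to 5 decimal places)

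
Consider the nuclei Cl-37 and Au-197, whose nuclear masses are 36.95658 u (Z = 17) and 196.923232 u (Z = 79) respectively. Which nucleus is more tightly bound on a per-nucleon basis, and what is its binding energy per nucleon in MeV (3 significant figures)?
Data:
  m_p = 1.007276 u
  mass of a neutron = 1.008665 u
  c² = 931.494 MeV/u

Cl-37: Σm = 17(1.007276) + 20(1.008665) = 37.296992 u; Δm = 0.340412 u; E_B = 317.09 MeV; E_B/A = 8.570 MeV
Au-197: Σm = 79(1.007276) + 118(1.008665) = 198.597274 u; Δm = 1.674042 u; E_B = 1559.4 MeV; E_B/A = 7.916 MeV
Cl-37 has the higher binding energy per nucleon, so it is the more tightly bound nucleus.

Cl-37; 8.57 MeV/nucleon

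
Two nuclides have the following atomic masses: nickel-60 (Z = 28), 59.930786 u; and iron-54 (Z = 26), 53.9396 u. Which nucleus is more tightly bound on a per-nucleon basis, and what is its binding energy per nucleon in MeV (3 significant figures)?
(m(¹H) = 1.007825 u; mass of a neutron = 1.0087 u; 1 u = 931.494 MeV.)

nickel-60: Σm = 28(1.007825) + 32(1.0087) = 60.497500 u; Δm = 0.566714 u; E_B = 527.89 MeV; E_B/A = 8.798 MeV
iron-54: Σm = 26(1.007825) + 28(1.0087) = 54.447050 u; Δm = 0.507450 u; E_B = 472.687 MeV; E_B/A = 8.753 MeV
nickel-60 has the higher binding energy per nucleon, so it is the more tightly bound nucleus.

nickel-60; 8.80 MeV/nucleon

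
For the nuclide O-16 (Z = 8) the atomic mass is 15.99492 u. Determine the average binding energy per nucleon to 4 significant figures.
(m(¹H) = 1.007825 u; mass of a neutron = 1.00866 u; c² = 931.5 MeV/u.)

Σm = 8·m(¹H) + 8·m_n = 8.062600 + 8.06928 = 16.131880 u
Δm = 16.131880 − 15.99492 = 0.136960 u
E_B = 0.136960 × 931.5 = 127.578 MeV
Dividing by A = 16 gives 7.974 MeV per nucleon.

7.974 MeV/nucleon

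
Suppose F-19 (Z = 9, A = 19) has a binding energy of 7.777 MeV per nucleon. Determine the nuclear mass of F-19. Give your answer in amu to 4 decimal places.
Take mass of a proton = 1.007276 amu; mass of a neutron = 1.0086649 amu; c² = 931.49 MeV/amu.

18.9935 amu

Total binding energy = 19 × 7.777 = 147.763 MeV
Mass defect = 147.763 MeV / (931.49 MeV/amu) = 0.158631 amu
Constituent mass = 9(1.007276) + 10(1.0086649) = 19.1521330 amu
Nuclear mass = 19.1521330 − 0.158631 = 18.9935020 amu ≈ 18.9935 amu (to 4 decimal places)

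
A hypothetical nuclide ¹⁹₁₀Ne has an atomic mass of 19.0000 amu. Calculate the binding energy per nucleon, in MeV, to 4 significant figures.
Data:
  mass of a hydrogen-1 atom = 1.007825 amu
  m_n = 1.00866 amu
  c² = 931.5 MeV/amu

7.657 MeV/nucleon

The nucleus contains 10 protons and 19 − 10 = 9 neutrons.
Total constituent mass: 10 × 1.007825 + 9 × 1.00866 = 19.156190 amu
The mass defect is 19.156190 − 19.0000 = 0.156190 amu.
Converting to energy: 0.156190 amu × 931.5 MeV/amu = 145.491 MeV
Dividing by A = 19 gives 7.657 MeV per nucleon.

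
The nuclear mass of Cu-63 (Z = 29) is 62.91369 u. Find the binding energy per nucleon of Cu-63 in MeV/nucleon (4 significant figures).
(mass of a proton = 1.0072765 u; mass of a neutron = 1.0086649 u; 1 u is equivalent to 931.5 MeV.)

With 29 protons and 34 neutrons (A = 63):
Total constituent mass: 29 × 1.0072765 + 34 × 1.0086649 = 63.5056251 u
The mass defect is 63.5056251 − 62.91369 = 0.5919351 u.
Binding energy = Δm·c² = 0.5919351 × 931.5 MeV/u = 551.388 MeV
BE/A = 551.388 MeV / 63 = 8.752 MeV/nucleon

8.752 MeV/nucleon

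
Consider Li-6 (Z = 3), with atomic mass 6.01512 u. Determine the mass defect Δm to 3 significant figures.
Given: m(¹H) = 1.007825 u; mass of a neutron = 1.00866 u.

With 3 protons and 3 neutrons (A = 6):
Mass of separated nucleons = 3(1.007825) + 3(1.00866) = 3.023475 + 3.02598 = 6.049455 u
Mass defect Δm = 6.049455 − 6.01512 = 0.034335 u

0.0343 u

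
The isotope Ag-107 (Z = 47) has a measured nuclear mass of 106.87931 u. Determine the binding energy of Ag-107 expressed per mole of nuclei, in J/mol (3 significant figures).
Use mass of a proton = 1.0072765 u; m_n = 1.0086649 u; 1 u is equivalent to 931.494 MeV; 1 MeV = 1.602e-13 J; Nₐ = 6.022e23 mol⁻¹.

8.83e+13 J/mol

The nucleus contains 47 protons and 107 − 47 = 60 neutrons.
Total constituent mass: 47 × 1.0072765 + 60 × 1.0086649 = 107.8618895 u
The mass defect is 107.8618895 − 106.87931 = 0.9825795 u.
Converting to energy: 0.9825795 u × 931.494 MeV/u = 915.267 MeV
Per nucleus in joules: 915.267 MeV × 1.602e-13 J/MeV = 1.4663e-10 J
Per mole: 1.4663e-10 J × 6.022e23 mol⁻¹ = 8.8301e+13 J/mol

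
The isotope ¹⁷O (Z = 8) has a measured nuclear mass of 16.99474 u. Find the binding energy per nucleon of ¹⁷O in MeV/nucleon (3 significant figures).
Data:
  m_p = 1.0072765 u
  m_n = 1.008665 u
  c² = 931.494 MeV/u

The nucleus contains 8 protons and 17 − 8 = 9 neutrons.
Total constituent mass: 8 × 1.0072765 + 9 × 1.008665 = 17.1361970 u
Mass defect Δm = 17.1361970 − 16.99474 = 0.1414570 u
Converting to energy: 0.1414570 u × 931.494 MeV/u = 131.766 MeV
BE/A = 131.766 MeV / 17 = 7.751 MeV/nucleon

7.75 MeV/nucleon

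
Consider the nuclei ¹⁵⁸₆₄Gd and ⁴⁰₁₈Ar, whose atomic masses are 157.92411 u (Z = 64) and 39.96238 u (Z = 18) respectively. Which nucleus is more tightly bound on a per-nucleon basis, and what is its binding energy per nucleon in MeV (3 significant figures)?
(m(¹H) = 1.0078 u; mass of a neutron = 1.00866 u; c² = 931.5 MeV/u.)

¹⁵⁸₆₄Gd: Σm = 64(1.0078) + 94(1.00866) = 159.31324 u; Δm = 1.38913 u; E_B = 1294.0 MeV; E_B/A = 8.190 MeV
⁴⁰₁₈Ar: Σm = 18(1.0078) + 22(1.00866) = 40.33092 u; Δm = 0.36854 u; E_B = 343.295 MeV; E_B/A = 8.582 MeV
⁴⁰₁₈Ar has the higher binding energy per nucleon, so it is the more tightly bound nucleus.

⁴⁰₁₈Ar; 8.58 MeV/nucleon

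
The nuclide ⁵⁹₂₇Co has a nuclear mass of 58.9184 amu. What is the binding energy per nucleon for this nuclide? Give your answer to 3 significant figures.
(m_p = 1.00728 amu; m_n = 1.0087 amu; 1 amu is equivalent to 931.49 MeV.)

8.79 MeV/nucleon

Σm = 27·m_p + 32·m_n = 27.19656 + 32.2784 = 59.47496 amu
The mass defect is 59.47496 − 58.9184 = 0.55656 amu.
Binding energy = Δm·c² = 0.55656 × 931.49 MeV/amu = 518.430 MeV
Dividing by A = 59 gives 8.787 MeV per nucleon.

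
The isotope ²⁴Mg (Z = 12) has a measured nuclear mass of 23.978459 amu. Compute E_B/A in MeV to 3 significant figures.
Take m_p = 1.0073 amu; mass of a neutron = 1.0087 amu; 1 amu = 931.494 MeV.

Z = 12, so N = A − Z = 24 − 12 = 12.
Total constituent mass: 12 × 1.0073 + 12 × 1.0087 = 24.1920 amu
Δm = 24.1920 − 23.978459 = 0.213541 amu
E_B = 0.213541 × 931.494 = 198.912 MeV
BE/A = 198.912 MeV / 24 = 8.288 MeV/nucleon

8.29 MeV/nucleon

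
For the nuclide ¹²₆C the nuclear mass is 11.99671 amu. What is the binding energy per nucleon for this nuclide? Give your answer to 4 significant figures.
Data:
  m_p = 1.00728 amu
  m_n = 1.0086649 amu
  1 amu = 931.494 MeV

Z = 6, so N = A − Z = 12 − 6 = 6.
Σm = 6·m_p + 6·m_n = 6.04368 + 6.0519894 = 12.0956694 amu
Δm = 12.0956694 − 11.99671 = 0.0989594 amu
E_B = 0.0989594 × 931.494 = 92.1801 MeV
Dividing by A = 12 gives 7.682 MeV per nucleon.

7.682 MeV/nucleon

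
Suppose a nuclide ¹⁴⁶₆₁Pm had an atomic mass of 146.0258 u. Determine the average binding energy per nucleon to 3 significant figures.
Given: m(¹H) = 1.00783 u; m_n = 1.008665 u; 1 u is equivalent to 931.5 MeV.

Total constituent mass: 61 × 1.00783 + 85 × 1.008665 = 147.214155 u
Δm = 147.214155 − 146.0258 = 1.188355 u
E_B = 1.188355 × 931.5 = 1106.95 MeV
Dividing by A = 146 gives 7.582 MeV per nucleon.

7.58 MeV/nucleon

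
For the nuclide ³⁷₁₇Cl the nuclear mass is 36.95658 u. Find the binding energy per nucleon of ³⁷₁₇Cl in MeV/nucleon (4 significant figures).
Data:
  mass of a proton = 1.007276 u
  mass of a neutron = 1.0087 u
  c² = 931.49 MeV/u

8.588 MeV/nucleon

Z = 17, so N = A − Z = 37 − 17 = 20.
Σm = 17·m_p + 20·m_n = 17.123692 + 20.1740 = 37.297692 u
Mass defect Δm = 37.297692 − 36.95658 = 0.341112 u
E_B = 0.341112 × 931.49 = 317.742 MeV
Per nucleon: 317.742 / 37 = 8.588 MeV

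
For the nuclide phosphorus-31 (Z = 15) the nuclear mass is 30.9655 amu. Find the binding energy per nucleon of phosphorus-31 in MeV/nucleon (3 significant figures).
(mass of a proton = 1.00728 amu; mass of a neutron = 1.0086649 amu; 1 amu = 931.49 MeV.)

8.48 MeV/nucleon

The nucleus contains 15 protons and 31 − 15 = 16 neutrons.
Mass of separated nucleons = 15(1.00728) + 16(1.0086649) = 15.10920 + 16.1386384 = 31.2478384 amu
Δm = 31.2478384 − 30.9655 = 0.2823384 amu
Binding energy = Δm·c² = 0.2823384 × 931.49 MeV/amu = 262.995 MeV
Dividing by A = 31 gives 8.484 MeV per nucleon.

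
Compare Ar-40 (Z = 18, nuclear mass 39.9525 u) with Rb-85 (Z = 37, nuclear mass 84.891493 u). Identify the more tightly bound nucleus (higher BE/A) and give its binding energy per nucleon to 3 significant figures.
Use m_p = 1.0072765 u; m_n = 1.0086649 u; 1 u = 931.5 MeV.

Rb-85; 8.70 MeV/nucleon

Ar-40: Σm = 18(1.0072765) + 22(1.0086649) = 40.3216048 u; Δm = 0.3691048 u; E_B = 343.82 MeV; E_B/A = 8.596 MeV
Rb-85: Σm = 37(1.0072765) + 48(1.0086649) = 85.6851457 u; Δm = 0.7936527 u; E_B = 739.287 MeV; E_B/A = 8.697 MeV
Rb-85 has the higher binding energy per nucleon, so it is the more tightly bound nucleus.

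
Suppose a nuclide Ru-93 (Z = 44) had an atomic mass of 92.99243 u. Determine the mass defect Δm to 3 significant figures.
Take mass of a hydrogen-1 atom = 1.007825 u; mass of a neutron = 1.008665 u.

0.776 u

With 44 protons and 49 neutrons (A = 93):
Total constituent mass: 44 × 1.007825 + 49 × 1.008665 = 93.768885 u
The mass defect is 93.768885 − 92.99243 = 0.776455 u.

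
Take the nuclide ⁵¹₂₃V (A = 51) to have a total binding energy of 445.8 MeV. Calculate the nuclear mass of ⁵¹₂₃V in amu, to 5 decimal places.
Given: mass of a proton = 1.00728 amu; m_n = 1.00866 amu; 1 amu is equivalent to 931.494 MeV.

Mass defect = 445.8 MeV / (931.494 MeV/amu) = 0.4785860 amu
Constituent mass = 23(1.00728) + 28(1.00866) = 51.40992 amu
Nuclear mass = 51.40992 − 0.4785860 = 50.9313340 amu ≈ 50.93133 amu (to 5 decimal places)

50.93133 amu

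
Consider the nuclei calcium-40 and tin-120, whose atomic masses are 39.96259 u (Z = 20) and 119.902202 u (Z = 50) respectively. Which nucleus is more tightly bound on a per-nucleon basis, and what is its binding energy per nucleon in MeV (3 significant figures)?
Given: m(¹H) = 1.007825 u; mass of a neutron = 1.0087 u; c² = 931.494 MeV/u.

calcium-40: Σm = 20(1.007825) + 20(1.0087) = 40.330500 u; Δm = 0.367910 u; E_B = 342.71 MeV; E_B/A = 8.568 MeV
tin-120: Σm = 50(1.007825) + 70(1.0087) = 121.000250 u; Δm = 1.098048 u; E_B = 1022.83 MeV; E_B/A = 8.524 MeV
calcium-40 has the higher binding energy per nucleon, so it is the more tightly bound nucleus.

calcium-40; 8.57 MeV/nucleon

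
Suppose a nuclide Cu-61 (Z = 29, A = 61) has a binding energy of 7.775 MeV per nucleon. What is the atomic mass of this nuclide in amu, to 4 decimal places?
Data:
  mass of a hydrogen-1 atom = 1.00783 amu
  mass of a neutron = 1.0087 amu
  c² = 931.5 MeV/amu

Total binding energy = 61 × 7.775 = 474.275 MeV
Mass defect = 474.275 MeV / (931.5 MeV/amu) = 0.509152 amu
Constituent mass = 29(1.00783) + 32(1.0087) = 61.50547 amu
Atomic mass = 61.50547 − 0.509152 = 60.996318 amu ≈ 60.9963 amu (to 4 decimal places)

60.9963 amu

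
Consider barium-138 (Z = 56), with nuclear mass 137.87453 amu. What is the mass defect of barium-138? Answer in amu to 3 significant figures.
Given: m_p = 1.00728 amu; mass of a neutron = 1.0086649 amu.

1.24 amu

Mass of separated nucleons = 56(1.00728) + 82(1.0086649) = 56.40768 + 82.7105218 = 139.1182018 amu
The mass defect is 139.1182018 − 137.87453 = 1.2436718 amu.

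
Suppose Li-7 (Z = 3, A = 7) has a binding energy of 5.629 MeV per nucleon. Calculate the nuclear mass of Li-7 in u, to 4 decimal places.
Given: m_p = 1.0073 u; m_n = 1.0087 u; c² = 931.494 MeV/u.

Total binding energy = 7 × 5.629 = 39.403 MeV
Mass defect = 39.403 MeV / (931.494 MeV/u) = 0.042301 u
Constituent mass = 3(1.0073) + 4(1.0087) = 7.0567 u
Nuclear mass = 7.0567 − 0.042301 = 7.014399 u ≈ 7.0144 u (to 4 decimal places)

7.0144 u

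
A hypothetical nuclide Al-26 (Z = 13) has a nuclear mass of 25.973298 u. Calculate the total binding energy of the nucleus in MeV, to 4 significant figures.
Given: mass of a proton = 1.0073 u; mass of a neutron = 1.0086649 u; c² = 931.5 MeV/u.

Z = 13, so N = A − Z = 26 − 13 = 13.
Mass of separated nucleons = 13(1.0073) + 13(1.0086649) = 13.0949 + 13.1126437 = 26.2075437 u
Δm = 26.2075437 − 25.973298 = 0.2342457 u
Converting to energy: 0.2342457 u × 931.5 MeV/u = 218.200 MeV

218.2 MeV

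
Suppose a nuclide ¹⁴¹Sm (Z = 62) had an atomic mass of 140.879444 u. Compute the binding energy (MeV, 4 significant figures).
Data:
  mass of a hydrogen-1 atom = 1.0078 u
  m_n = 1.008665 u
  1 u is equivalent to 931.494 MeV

With 62 protons and 79 neutrons (A = 141):
Mass of separated nucleons = 62(1.0078) + 79(1.008665) = 62.4836 + 79.684535 = 142.168135 u
Δm = 142.168135 − 140.879444 = 1.288691 u
Binding energy = Δm·c² = 1.288691 × 931.494 MeV/u = 1200.41 MeV

1200 MeV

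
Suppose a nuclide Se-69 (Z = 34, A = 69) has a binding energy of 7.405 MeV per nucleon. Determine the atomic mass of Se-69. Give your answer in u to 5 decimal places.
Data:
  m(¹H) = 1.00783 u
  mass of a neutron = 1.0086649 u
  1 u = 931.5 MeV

69.02097 u

Total binding energy = 69 × 7.405 = 510.945 MeV
Mass defect = 510.945 MeV / (931.5 MeV/u) = 0.5485185 u
Constituent mass = 34(1.00783) + 35(1.0086649) = 69.5694915 u
Atomic mass = 69.5694915 − 0.5485185 = 69.0209730 u ≈ 69.02097 u (to 5 decimal places)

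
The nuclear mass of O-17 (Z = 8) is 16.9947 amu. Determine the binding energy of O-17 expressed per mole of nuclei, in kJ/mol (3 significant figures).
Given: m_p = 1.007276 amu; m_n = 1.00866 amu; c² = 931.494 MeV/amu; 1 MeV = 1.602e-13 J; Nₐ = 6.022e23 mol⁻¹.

1.27e+10 kJ/mol

Mass of separated nucleons = 8(1.007276) + 9(1.00866) = 8.058208 + 9.07794 = 17.136148 amu
Δm = 17.136148 − 16.9947 = 0.141448 amu
Binding energy = Δm·c² = 0.141448 × 931.494 MeV/amu = 131.758 MeV
Per nucleus in joules: 131.758 MeV × 1.602e-13 J/MeV = 2.1108e-11 J
Per mole: 2.1108e-11 J × 6.022e23 mol⁻¹ = 1.2711e+13 J/mol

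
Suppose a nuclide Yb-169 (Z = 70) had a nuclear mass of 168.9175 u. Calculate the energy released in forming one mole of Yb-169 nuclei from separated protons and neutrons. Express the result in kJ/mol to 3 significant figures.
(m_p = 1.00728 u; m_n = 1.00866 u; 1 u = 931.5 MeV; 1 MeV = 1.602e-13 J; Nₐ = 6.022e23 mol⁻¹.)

With 70 protons and 99 neutrons (A = 169):
Mass of separated nucleons = 70(1.00728) + 99(1.00866) = 70.50960 + 99.85734 = 170.36694 u
The mass defect is 170.36694 − 168.9175 = 1.44944 u.
E_B = 1.44944 × 931.5 = 1350.15 MeV
Per nucleus in joules: 1350.15 MeV × 1.602e-13 J/MeV = 2.1629e-10 J
Per mole: 2.1629e-10 J × 6.022e23 mol⁻¹ = 1.3025e+14 J/mol

1.30e+11 kJ/mol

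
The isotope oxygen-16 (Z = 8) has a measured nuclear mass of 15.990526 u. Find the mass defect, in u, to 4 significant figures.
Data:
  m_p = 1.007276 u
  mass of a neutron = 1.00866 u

0.1370 u

Z = 8, so N = A − Z = 16 − 8 = 8.
Total constituent mass: 8 × 1.007276 + 8 × 1.00866 = 16.127488 u
Δm = 16.127488 − 15.990526 = 0.136962 u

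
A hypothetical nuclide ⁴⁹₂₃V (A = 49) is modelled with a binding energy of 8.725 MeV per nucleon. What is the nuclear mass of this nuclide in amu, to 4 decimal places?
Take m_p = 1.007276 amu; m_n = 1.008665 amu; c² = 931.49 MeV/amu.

Total binding energy = 49 × 8.725 = 427.525 MeV
Mass defect = 427.525 MeV / (931.49 MeV/amu) = 0.458969 amu
Constituent mass = 23(1.007276) + 26(1.008665) = 49.392638 amu
Nuclear mass = 49.392638 − 0.458969 = 48.933669 amu ≈ 48.9337 amu (to 4 decimal places)

48.9337 amu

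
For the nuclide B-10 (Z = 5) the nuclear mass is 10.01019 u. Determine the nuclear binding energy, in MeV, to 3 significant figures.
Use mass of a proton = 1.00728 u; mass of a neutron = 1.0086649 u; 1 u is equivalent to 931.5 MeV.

64.8 MeV

Total constituent mass: 5 × 1.00728 + 5 × 1.0086649 = 10.0797245 u
Δm = 10.0797245 − 10.01019 = 0.0695345 u
Converting to energy: 0.0695345 u × 931.5 MeV/u = 64.7714 MeV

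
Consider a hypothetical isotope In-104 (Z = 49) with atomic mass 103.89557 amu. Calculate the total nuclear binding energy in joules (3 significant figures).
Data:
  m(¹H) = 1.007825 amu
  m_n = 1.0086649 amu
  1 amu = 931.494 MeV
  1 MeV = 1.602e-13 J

The nucleus contains 49 protons and 104 − 49 = 55 neutrons.
Mass of separated nucleons = 49(1.007825) + 55(1.0086649) = 49.383425 + 55.4765695 = 104.8599945 amu
Mass defect Δm = 104.8599945 − 103.89557 = 0.9644245 amu
Binding energy = Δm·c² = 0.9644245 × 931.494 MeV/amu = 898.356 MeV
In joules: 898.356 MeV × 1.602e-13 J/MeV = 1.4392e-10 J

1.44e-10 J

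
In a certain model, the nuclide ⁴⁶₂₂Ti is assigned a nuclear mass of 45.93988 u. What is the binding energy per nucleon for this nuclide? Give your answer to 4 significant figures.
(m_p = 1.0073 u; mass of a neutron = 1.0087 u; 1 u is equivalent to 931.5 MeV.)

8.698 MeV/nucleon

Z = 22, so N = A − Z = 46 − 22 = 24.
Total constituent mass: 22 × 1.0073 + 24 × 1.0087 = 46.3694 u
The mass defect is 46.3694 − 45.93988 = 0.42952 u.
E_B = 0.42952 × 931.5 = 400.098 MeV
Dividing by A = 46 gives 8.698 MeV per nucleon.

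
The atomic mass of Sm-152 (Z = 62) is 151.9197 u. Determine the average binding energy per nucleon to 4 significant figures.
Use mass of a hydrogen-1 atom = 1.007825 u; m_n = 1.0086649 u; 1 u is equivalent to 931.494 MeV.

Σm = 62·m(¹H) + 90·m_n = 62.485150 + 90.7798410 = 153.2649910 u
Mass defect Δm = 153.2649910 − 151.9197 = 1.3452910 u
Binding energy = Δm·c² = 1.3452910 × 931.494 MeV/u = 1253.13 MeV
Per nucleon: 1253.13 / 152 = 8.244 MeV

8.244 MeV/nucleon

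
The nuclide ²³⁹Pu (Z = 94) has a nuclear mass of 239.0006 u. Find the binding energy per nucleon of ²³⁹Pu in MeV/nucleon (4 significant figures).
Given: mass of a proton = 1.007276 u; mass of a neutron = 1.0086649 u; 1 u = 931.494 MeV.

The nucleus contains 94 protons and 239 − 94 = 145 neutrons.
Σm = 94·m_p + 145·m_n = 94.683944 + 146.2564105 = 240.9403545 u
Δm = 240.9403545 − 239.0006 = 1.9397545 u
Converting to energy: 1.9397545 u × 931.494 MeV/u = 1806.87 MeV
BE/A = 1806.87 MeV / 239 = 7.560 MeV/nucleon

7.560 MeV/nucleon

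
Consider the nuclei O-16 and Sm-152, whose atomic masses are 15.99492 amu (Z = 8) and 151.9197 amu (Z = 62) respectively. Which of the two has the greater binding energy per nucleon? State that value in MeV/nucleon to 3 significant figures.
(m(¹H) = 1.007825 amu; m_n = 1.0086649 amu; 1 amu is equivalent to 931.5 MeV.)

Sm-152; 8.24 MeV/nucleon

O-16: Σm = 8(1.007825) + 8(1.0086649) = 16.1319192 amu; Δm = 0.1369992 amu; E_B = 127.61 MeV; E_B/A = 7.976 MeV
Sm-152: Σm = 62(1.007825) + 90(1.0086649) = 153.2649910 amu; Δm = 1.3452910 amu; E_B = 1253.1 MeV; E_B/A = 8.244 MeV
Sm-152 has the higher binding energy per nucleon, so it is the more tightly bound nucleus.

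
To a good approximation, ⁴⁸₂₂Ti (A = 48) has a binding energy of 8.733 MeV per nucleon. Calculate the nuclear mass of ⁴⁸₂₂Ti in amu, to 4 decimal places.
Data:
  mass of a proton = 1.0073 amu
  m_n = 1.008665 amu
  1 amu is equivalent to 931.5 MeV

Total binding energy = 48 × 8.733 = 419.184 MeV
Mass defect = 419.184 MeV / (931.5 MeV/amu) = 0.450010 amu
Constituent mass = 22(1.0073) + 26(1.008665) = 48.385890 amu
Nuclear mass = 48.385890 − 0.450010 = 47.935880 amu ≈ 47.9359 amu (to 4 decimal places)

47.9359 amu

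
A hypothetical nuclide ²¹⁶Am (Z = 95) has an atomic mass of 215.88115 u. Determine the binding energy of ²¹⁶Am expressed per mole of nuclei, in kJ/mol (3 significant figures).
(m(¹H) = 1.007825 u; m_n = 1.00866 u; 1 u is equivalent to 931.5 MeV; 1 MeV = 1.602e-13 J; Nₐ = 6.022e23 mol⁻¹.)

Total constituent mass: 95 × 1.007825 + 121 × 1.00866 = 217.791235 u
The mass defect is 217.791235 − 215.88115 = 1.910085 u.
Converting to energy: 1.910085 u × 931.5 MeV/u = 1779.24 MeV
Per nucleus in joules: 1779.24 MeV × 1.602e-13 J/MeV = 2.8503e-10 J
Per mole: 2.8503e-10 J × 6.022e23 mol⁻¹ = 1.7165e+14 J/mol

1.72e+11 kJ/mol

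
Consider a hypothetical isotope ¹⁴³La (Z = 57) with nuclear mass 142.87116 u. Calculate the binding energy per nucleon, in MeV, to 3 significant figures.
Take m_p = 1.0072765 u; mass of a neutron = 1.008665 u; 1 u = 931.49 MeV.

8.40 MeV/nucleon

Σm = 57·m_p + 86·m_n = 57.4147605 + 86.745190 = 144.1599505 u
Mass defect Δm = 144.1599505 − 142.87116 = 1.2887905 u
Converting to energy: 1.2887905 u × 931.49 MeV/u = 1200.50 MeV
Per nucleon: 1200.50 / 143 = 8.395 MeV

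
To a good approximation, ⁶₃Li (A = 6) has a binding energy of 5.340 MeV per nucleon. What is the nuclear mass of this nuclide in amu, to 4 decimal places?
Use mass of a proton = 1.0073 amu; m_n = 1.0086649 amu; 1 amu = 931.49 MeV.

6.0135 amu

Total binding energy = 6 × 5.340 = 32.040 MeV
Mass defect = 32.040 MeV / (931.49 MeV/amu) = 0.034397 amu
Constituent mass = 3(1.0073) + 3(1.0086649) = 6.0478947 amu
Nuclear mass = 6.0478947 − 0.034397 = 6.0134977 amu ≈ 6.0135 amu (to 4 decimal places)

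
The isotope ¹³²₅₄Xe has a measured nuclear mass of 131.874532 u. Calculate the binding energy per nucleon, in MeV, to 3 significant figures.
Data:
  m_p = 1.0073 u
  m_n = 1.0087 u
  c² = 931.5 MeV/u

8.46 MeV/nucleon

The nucleus contains 54 protons and 132 − 54 = 78 neutrons.
Total constituent mass: 54 × 1.0073 + 78 × 1.0087 = 133.0728 u
Mass defect Δm = 133.0728 − 131.874532 = 1.198268 u
E_B = 1.198268 × 931.5 = 1116.19 MeV
Per nucleon: 1116.19 / 132 = 8.456 MeV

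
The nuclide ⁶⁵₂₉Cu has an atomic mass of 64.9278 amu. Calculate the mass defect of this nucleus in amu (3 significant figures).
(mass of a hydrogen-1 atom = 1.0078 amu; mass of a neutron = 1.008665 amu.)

0.610 amu

Z = 29, so N = A − Z = 65 − 29 = 36.
Mass of separated nucleons = 29(1.0078) + 36(1.008665) = 29.2262 + 36.311940 = 65.538140 amu
The mass defect is 65.538140 − 64.9278 = 0.610340 amu.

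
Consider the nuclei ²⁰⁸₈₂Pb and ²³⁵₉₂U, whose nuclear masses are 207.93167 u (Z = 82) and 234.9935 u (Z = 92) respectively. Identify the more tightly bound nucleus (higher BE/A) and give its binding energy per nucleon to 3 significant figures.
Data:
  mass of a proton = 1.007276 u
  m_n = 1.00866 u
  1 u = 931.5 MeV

²⁰⁸₈₂Pb; 7.86 MeV/nucleon

²⁰⁸₈₂Pb: Σm = 82(1.007276) + 126(1.00866) = 209.687792 u; Δm = 1.756122 u; E_B = 1635.83 MeV; E_B/A = 7.8646 MeV
²³⁵₉₂U: Σm = 92(1.007276) + 143(1.00866) = 236.907772 u; Δm = 1.914272 u; E_B = 1783.1 MeV; E_B/A = 7.588 MeV
²⁰⁸₈₂Pb has the higher binding energy per nucleon, so it is the more tightly bound nucleus.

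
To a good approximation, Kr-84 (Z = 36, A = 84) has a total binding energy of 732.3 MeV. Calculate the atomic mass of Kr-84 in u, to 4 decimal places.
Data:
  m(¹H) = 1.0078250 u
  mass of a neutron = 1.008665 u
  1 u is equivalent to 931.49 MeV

Mass defect = 732.3 MeV / (931.49 MeV/u) = 0.786160 u
Constituent mass = 36(1.0078250) + 48(1.008665) = 84.6976200 u
Atomic mass = 84.6976200 − 0.786160 = 83.9114600 u ≈ 83.9115 u (to 4 decimal places)

83.9115 u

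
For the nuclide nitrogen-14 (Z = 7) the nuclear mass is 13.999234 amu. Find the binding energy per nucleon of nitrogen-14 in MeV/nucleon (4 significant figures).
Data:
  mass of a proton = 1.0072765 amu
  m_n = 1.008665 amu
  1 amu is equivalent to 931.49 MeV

Mass of separated nucleons = 7(1.0072765) + 7(1.008665) = 7.0509355 + 7.060655 = 14.1115905 amu
Mass defect Δm = 14.1115905 − 13.999234 = 0.1123565 amu
Binding energy = Δm·c² = 0.1123565 × 931.49 MeV/amu = 104.659 MeV
BE/A = 104.659 MeV / 14 = 7.476 MeV/nucleon

7.476 MeV/nucleon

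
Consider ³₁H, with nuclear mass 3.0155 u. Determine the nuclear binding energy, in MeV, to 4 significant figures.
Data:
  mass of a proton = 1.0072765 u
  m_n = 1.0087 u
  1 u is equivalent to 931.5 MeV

8.548 MeV

Mass of separated nucleons = 1(1.0072765) + 2(1.0087) = 1.0072765 + 2.0174 = 3.0246765 u
Δm = 3.0246765 − 3.0155 = 0.0091765 u
Binding energy = Δm·c² = 0.0091765 × 931.5 MeV/u = 8.54791 MeV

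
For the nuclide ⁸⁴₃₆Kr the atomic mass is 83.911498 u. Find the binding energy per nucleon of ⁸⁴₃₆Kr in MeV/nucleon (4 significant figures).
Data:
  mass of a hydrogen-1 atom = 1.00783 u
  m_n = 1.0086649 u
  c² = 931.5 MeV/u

8.719 MeV/nucleon

The nucleus contains 36 protons and 84 − 36 = 48 neutrons.
Σm = 36·m(¹H) + 48·m_n = 36.28188 + 48.4159152 = 84.6977952 u
Mass defect Δm = 84.6977952 − 83.911498 = 0.7862972 u
E_B = 0.7862972 × 931.5 = 732.436 MeV
Per nucleon: 732.436 / 84 = 8.719 MeV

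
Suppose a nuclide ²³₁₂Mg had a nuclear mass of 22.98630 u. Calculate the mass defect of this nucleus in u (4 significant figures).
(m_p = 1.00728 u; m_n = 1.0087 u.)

Z = 12, so N = A − Z = 23 − 12 = 11.
Σm = 12·m_p + 11·m_n = 12.08736 + 11.0957 = 23.18306 u
Mass defect Δm = 23.18306 − 22.98630 = 0.19676 u

0.1968 u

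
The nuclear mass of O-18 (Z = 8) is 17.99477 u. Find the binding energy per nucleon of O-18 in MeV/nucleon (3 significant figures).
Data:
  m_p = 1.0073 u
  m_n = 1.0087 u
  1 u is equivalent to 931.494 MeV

7.80 MeV/nucleon

Total constituent mass: 8 × 1.0073 + 10 × 1.0087 = 18.1454 u
Δm = 18.1454 − 17.99477 = 0.15063 u
Binding energy = Δm·c² = 0.15063 × 931.494 MeV/u = 140.311 MeV
BE/A = 140.311 MeV / 18 = 7.795 MeV/nucleon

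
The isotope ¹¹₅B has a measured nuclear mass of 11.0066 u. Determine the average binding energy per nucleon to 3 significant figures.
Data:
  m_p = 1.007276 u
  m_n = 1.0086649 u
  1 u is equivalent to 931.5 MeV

The nucleus contains 5 protons and 11 − 5 = 6 neutrons.
Σm = 5·m_p + 6·m_n = 5.036380 + 6.0519894 = 11.0883694 u
The mass defect is 11.0883694 − 11.0066 = 0.0817694 u.
Binding energy = Δm·c² = 0.0817694 × 931.5 MeV/u = 76.1682 MeV
Per nucleon: 76.1682 / 11 = 6.924 MeV

6.92 MeV/nucleon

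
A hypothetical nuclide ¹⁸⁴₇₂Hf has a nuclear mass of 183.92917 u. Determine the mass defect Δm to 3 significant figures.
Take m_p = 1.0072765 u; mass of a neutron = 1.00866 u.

1.56 u

With 72 protons and 112 neutrons (A = 184):
Mass of separated nucleons = 72(1.0072765) + 112(1.00866) = 72.5239080 + 112.96992 = 185.4938280 u
Mass defect Δm = 185.4938280 − 183.92917 = 1.5646580 u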